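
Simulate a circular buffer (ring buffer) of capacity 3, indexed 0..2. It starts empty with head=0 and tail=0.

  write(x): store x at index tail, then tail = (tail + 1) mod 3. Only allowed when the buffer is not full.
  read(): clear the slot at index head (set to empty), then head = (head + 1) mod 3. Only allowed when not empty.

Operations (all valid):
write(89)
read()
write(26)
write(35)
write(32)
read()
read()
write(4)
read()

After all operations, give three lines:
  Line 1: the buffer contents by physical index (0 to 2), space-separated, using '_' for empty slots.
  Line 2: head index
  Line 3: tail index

write(89): buf=[89 _ _], head=0, tail=1, size=1
read(): buf=[_ _ _], head=1, tail=1, size=0
write(26): buf=[_ 26 _], head=1, tail=2, size=1
write(35): buf=[_ 26 35], head=1, tail=0, size=2
write(32): buf=[32 26 35], head=1, tail=1, size=3
read(): buf=[32 _ 35], head=2, tail=1, size=2
read(): buf=[32 _ _], head=0, tail=1, size=1
write(4): buf=[32 4 _], head=0, tail=2, size=2
read(): buf=[_ 4 _], head=1, tail=2, size=1

Answer: _ 4 _
1
2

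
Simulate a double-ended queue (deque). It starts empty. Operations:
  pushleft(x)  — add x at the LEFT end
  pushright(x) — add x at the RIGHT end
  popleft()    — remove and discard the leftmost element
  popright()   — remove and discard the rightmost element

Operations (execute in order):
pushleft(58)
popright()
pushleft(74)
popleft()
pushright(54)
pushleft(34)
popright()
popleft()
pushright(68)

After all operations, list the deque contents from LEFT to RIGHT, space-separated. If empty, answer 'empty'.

pushleft(58): [58]
popright(): []
pushleft(74): [74]
popleft(): []
pushright(54): [54]
pushleft(34): [34, 54]
popright(): [34]
popleft(): []
pushright(68): [68]

Answer: 68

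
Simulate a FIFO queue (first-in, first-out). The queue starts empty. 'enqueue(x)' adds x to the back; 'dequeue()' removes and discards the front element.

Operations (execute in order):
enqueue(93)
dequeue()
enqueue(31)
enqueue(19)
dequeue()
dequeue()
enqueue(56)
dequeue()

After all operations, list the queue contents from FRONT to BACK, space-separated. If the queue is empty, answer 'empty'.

Answer: empty

Derivation:
enqueue(93): [93]
dequeue(): []
enqueue(31): [31]
enqueue(19): [31, 19]
dequeue(): [19]
dequeue(): []
enqueue(56): [56]
dequeue(): []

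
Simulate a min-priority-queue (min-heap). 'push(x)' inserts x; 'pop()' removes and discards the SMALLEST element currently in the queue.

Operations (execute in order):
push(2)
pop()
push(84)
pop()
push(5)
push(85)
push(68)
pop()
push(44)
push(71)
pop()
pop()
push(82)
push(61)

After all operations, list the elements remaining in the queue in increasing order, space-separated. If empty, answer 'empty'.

Answer: 61 71 82 85

Derivation:
push(2): heap contents = [2]
pop() → 2: heap contents = []
push(84): heap contents = [84]
pop() → 84: heap contents = []
push(5): heap contents = [5]
push(85): heap contents = [5, 85]
push(68): heap contents = [5, 68, 85]
pop() → 5: heap contents = [68, 85]
push(44): heap contents = [44, 68, 85]
push(71): heap contents = [44, 68, 71, 85]
pop() → 44: heap contents = [68, 71, 85]
pop() → 68: heap contents = [71, 85]
push(82): heap contents = [71, 82, 85]
push(61): heap contents = [61, 71, 82, 85]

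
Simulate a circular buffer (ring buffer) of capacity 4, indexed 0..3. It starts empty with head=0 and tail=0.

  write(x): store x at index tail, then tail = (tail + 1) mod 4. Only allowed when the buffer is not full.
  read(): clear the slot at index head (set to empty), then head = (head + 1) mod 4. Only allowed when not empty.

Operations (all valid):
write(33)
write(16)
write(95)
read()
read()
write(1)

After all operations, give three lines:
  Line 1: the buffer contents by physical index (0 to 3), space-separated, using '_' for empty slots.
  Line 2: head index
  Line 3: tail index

write(33): buf=[33 _ _ _], head=0, tail=1, size=1
write(16): buf=[33 16 _ _], head=0, tail=2, size=2
write(95): buf=[33 16 95 _], head=0, tail=3, size=3
read(): buf=[_ 16 95 _], head=1, tail=3, size=2
read(): buf=[_ _ 95 _], head=2, tail=3, size=1
write(1): buf=[_ _ 95 1], head=2, tail=0, size=2

Answer: _ _ 95 1
2
0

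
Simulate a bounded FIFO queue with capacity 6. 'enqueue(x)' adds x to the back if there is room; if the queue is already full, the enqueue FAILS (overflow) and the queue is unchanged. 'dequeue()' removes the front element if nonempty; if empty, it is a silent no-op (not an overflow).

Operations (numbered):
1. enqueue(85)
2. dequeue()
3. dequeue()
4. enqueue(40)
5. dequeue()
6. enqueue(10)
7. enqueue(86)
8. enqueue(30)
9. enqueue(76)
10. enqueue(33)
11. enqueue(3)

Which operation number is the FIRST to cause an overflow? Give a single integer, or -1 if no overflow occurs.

Answer: -1

Derivation:
1. enqueue(85): size=1
2. dequeue(): size=0
3. dequeue(): empty, no-op, size=0
4. enqueue(40): size=1
5. dequeue(): size=0
6. enqueue(10): size=1
7. enqueue(86): size=2
8. enqueue(30): size=3
9. enqueue(76): size=4
10. enqueue(33): size=5
11. enqueue(3): size=6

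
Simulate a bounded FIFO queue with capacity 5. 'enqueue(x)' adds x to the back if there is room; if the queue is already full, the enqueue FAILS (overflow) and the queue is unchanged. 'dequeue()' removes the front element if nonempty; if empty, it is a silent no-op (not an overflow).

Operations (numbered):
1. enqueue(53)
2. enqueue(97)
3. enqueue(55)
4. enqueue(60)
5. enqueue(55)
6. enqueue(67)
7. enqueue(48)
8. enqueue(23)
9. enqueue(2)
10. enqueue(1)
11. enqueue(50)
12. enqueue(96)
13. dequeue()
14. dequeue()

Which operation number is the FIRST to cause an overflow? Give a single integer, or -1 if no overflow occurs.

1. enqueue(53): size=1
2. enqueue(97): size=2
3. enqueue(55): size=3
4. enqueue(60): size=4
5. enqueue(55): size=5
6. enqueue(67): size=5=cap → OVERFLOW (fail)
7. enqueue(48): size=5=cap → OVERFLOW (fail)
8. enqueue(23): size=5=cap → OVERFLOW (fail)
9. enqueue(2): size=5=cap → OVERFLOW (fail)
10. enqueue(1): size=5=cap → OVERFLOW (fail)
11. enqueue(50): size=5=cap → OVERFLOW (fail)
12. enqueue(96): size=5=cap → OVERFLOW (fail)
13. dequeue(): size=4
14. dequeue(): size=3

Answer: 6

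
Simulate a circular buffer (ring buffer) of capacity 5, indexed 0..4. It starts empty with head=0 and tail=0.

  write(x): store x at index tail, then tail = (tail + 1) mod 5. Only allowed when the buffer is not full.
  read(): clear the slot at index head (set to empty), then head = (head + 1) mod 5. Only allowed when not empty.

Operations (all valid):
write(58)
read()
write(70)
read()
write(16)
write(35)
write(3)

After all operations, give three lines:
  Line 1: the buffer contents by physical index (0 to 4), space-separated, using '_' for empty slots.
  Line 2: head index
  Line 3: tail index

write(58): buf=[58 _ _ _ _], head=0, tail=1, size=1
read(): buf=[_ _ _ _ _], head=1, tail=1, size=0
write(70): buf=[_ 70 _ _ _], head=1, tail=2, size=1
read(): buf=[_ _ _ _ _], head=2, tail=2, size=0
write(16): buf=[_ _ 16 _ _], head=2, tail=3, size=1
write(35): buf=[_ _ 16 35 _], head=2, tail=4, size=2
write(3): buf=[_ _ 16 35 3], head=2, tail=0, size=3

Answer: _ _ 16 35 3
2
0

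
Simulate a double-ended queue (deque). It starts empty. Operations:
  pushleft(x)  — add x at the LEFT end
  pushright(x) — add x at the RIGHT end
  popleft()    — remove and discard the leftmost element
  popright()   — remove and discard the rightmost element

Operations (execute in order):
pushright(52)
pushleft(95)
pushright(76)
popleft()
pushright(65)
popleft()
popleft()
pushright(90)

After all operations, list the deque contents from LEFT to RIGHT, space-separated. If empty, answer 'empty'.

pushright(52): [52]
pushleft(95): [95, 52]
pushright(76): [95, 52, 76]
popleft(): [52, 76]
pushright(65): [52, 76, 65]
popleft(): [76, 65]
popleft(): [65]
pushright(90): [65, 90]

Answer: 65 90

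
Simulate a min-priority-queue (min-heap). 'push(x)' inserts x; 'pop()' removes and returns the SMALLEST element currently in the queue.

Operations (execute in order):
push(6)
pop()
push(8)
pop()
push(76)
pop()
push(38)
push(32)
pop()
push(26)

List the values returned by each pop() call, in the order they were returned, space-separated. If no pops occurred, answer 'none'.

push(6): heap contents = [6]
pop() → 6: heap contents = []
push(8): heap contents = [8]
pop() → 8: heap contents = []
push(76): heap contents = [76]
pop() → 76: heap contents = []
push(38): heap contents = [38]
push(32): heap contents = [32, 38]
pop() → 32: heap contents = [38]
push(26): heap contents = [26, 38]

Answer: 6 8 76 32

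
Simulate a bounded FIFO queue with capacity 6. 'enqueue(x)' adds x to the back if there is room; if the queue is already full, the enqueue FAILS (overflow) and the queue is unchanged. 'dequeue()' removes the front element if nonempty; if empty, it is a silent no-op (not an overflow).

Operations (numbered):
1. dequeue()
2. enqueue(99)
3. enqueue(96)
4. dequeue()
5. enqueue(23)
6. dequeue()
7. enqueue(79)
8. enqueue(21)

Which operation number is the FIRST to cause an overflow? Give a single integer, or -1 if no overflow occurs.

Answer: -1

Derivation:
1. dequeue(): empty, no-op, size=0
2. enqueue(99): size=1
3. enqueue(96): size=2
4. dequeue(): size=1
5. enqueue(23): size=2
6. dequeue(): size=1
7. enqueue(79): size=2
8. enqueue(21): size=3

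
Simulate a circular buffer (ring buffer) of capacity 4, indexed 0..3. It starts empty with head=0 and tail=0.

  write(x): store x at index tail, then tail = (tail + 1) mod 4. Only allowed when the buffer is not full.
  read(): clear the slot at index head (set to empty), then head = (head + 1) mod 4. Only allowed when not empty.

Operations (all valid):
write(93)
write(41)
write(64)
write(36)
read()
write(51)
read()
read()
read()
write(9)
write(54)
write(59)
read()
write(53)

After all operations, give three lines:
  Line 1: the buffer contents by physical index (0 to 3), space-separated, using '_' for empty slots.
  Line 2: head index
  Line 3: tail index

write(93): buf=[93 _ _ _], head=0, tail=1, size=1
write(41): buf=[93 41 _ _], head=0, tail=2, size=2
write(64): buf=[93 41 64 _], head=0, tail=3, size=3
write(36): buf=[93 41 64 36], head=0, tail=0, size=4
read(): buf=[_ 41 64 36], head=1, tail=0, size=3
write(51): buf=[51 41 64 36], head=1, tail=1, size=4
read(): buf=[51 _ 64 36], head=2, tail=1, size=3
read(): buf=[51 _ _ 36], head=3, tail=1, size=2
read(): buf=[51 _ _ _], head=0, tail=1, size=1
write(9): buf=[51 9 _ _], head=0, tail=2, size=2
write(54): buf=[51 9 54 _], head=0, tail=3, size=3
write(59): buf=[51 9 54 59], head=0, tail=0, size=4
read(): buf=[_ 9 54 59], head=1, tail=0, size=3
write(53): buf=[53 9 54 59], head=1, tail=1, size=4

Answer: 53 9 54 59
1
1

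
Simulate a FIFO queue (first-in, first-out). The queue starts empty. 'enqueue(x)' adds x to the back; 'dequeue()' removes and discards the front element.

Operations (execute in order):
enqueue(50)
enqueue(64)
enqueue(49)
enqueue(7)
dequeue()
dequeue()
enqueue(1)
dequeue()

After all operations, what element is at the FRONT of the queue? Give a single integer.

enqueue(50): queue = [50]
enqueue(64): queue = [50, 64]
enqueue(49): queue = [50, 64, 49]
enqueue(7): queue = [50, 64, 49, 7]
dequeue(): queue = [64, 49, 7]
dequeue(): queue = [49, 7]
enqueue(1): queue = [49, 7, 1]
dequeue(): queue = [7, 1]

Answer: 7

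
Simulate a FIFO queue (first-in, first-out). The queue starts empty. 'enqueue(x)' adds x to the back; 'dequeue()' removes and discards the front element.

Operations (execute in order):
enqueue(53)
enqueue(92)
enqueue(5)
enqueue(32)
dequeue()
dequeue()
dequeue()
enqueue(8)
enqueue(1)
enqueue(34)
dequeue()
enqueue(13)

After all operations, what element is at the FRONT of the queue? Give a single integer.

Answer: 8

Derivation:
enqueue(53): queue = [53]
enqueue(92): queue = [53, 92]
enqueue(5): queue = [53, 92, 5]
enqueue(32): queue = [53, 92, 5, 32]
dequeue(): queue = [92, 5, 32]
dequeue(): queue = [5, 32]
dequeue(): queue = [32]
enqueue(8): queue = [32, 8]
enqueue(1): queue = [32, 8, 1]
enqueue(34): queue = [32, 8, 1, 34]
dequeue(): queue = [8, 1, 34]
enqueue(13): queue = [8, 1, 34, 13]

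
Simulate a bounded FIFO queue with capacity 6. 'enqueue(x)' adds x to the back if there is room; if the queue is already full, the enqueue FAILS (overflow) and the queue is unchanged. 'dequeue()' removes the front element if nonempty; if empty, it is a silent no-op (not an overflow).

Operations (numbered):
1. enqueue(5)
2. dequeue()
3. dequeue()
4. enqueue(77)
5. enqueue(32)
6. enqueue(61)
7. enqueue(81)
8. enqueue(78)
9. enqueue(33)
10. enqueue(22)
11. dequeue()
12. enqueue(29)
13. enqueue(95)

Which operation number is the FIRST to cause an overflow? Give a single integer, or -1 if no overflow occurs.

1. enqueue(5): size=1
2. dequeue(): size=0
3. dequeue(): empty, no-op, size=0
4. enqueue(77): size=1
5. enqueue(32): size=2
6. enqueue(61): size=3
7. enqueue(81): size=4
8. enqueue(78): size=5
9. enqueue(33): size=6
10. enqueue(22): size=6=cap → OVERFLOW (fail)
11. dequeue(): size=5
12. enqueue(29): size=6
13. enqueue(95): size=6=cap → OVERFLOW (fail)

Answer: 10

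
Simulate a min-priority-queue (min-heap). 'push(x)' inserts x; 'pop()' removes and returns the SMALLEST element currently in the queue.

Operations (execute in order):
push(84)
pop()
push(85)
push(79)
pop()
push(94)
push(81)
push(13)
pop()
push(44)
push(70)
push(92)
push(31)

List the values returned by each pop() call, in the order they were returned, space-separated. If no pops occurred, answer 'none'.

Answer: 84 79 13

Derivation:
push(84): heap contents = [84]
pop() → 84: heap contents = []
push(85): heap contents = [85]
push(79): heap contents = [79, 85]
pop() → 79: heap contents = [85]
push(94): heap contents = [85, 94]
push(81): heap contents = [81, 85, 94]
push(13): heap contents = [13, 81, 85, 94]
pop() → 13: heap contents = [81, 85, 94]
push(44): heap contents = [44, 81, 85, 94]
push(70): heap contents = [44, 70, 81, 85, 94]
push(92): heap contents = [44, 70, 81, 85, 92, 94]
push(31): heap contents = [31, 44, 70, 81, 85, 92, 94]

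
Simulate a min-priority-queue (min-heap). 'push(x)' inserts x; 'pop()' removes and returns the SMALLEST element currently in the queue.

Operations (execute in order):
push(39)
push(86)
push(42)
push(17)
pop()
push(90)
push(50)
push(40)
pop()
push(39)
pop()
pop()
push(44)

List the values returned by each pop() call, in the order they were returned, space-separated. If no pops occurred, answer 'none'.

push(39): heap contents = [39]
push(86): heap contents = [39, 86]
push(42): heap contents = [39, 42, 86]
push(17): heap contents = [17, 39, 42, 86]
pop() → 17: heap contents = [39, 42, 86]
push(90): heap contents = [39, 42, 86, 90]
push(50): heap contents = [39, 42, 50, 86, 90]
push(40): heap contents = [39, 40, 42, 50, 86, 90]
pop() → 39: heap contents = [40, 42, 50, 86, 90]
push(39): heap contents = [39, 40, 42, 50, 86, 90]
pop() → 39: heap contents = [40, 42, 50, 86, 90]
pop() → 40: heap contents = [42, 50, 86, 90]
push(44): heap contents = [42, 44, 50, 86, 90]

Answer: 17 39 39 40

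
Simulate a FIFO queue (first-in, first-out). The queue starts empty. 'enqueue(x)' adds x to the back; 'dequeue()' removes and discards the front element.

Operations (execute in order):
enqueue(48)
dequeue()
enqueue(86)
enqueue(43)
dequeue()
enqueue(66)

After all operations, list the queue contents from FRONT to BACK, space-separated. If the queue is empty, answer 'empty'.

Answer: 43 66

Derivation:
enqueue(48): [48]
dequeue(): []
enqueue(86): [86]
enqueue(43): [86, 43]
dequeue(): [43]
enqueue(66): [43, 66]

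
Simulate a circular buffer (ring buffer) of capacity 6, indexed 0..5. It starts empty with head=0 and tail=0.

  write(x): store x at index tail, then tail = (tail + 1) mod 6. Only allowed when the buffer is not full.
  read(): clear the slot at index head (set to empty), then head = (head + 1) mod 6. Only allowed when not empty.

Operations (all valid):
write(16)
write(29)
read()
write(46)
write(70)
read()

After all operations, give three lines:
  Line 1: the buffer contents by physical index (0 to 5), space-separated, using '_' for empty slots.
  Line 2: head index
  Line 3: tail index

write(16): buf=[16 _ _ _ _ _], head=0, tail=1, size=1
write(29): buf=[16 29 _ _ _ _], head=0, tail=2, size=2
read(): buf=[_ 29 _ _ _ _], head=1, tail=2, size=1
write(46): buf=[_ 29 46 _ _ _], head=1, tail=3, size=2
write(70): buf=[_ 29 46 70 _ _], head=1, tail=4, size=3
read(): buf=[_ _ 46 70 _ _], head=2, tail=4, size=2

Answer: _ _ 46 70 _ _
2
4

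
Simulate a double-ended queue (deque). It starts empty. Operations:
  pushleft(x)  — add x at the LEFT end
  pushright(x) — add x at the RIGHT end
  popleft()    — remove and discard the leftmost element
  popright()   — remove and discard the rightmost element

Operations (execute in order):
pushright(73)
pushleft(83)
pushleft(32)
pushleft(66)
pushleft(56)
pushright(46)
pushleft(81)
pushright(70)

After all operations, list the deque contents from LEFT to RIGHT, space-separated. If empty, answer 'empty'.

pushright(73): [73]
pushleft(83): [83, 73]
pushleft(32): [32, 83, 73]
pushleft(66): [66, 32, 83, 73]
pushleft(56): [56, 66, 32, 83, 73]
pushright(46): [56, 66, 32, 83, 73, 46]
pushleft(81): [81, 56, 66, 32, 83, 73, 46]
pushright(70): [81, 56, 66, 32, 83, 73, 46, 70]

Answer: 81 56 66 32 83 73 46 70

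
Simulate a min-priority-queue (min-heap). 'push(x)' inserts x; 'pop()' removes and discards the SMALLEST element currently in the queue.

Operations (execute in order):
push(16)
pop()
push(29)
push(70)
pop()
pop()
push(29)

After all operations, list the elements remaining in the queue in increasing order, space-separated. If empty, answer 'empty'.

push(16): heap contents = [16]
pop() → 16: heap contents = []
push(29): heap contents = [29]
push(70): heap contents = [29, 70]
pop() → 29: heap contents = [70]
pop() → 70: heap contents = []
push(29): heap contents = [29]

Answer: 29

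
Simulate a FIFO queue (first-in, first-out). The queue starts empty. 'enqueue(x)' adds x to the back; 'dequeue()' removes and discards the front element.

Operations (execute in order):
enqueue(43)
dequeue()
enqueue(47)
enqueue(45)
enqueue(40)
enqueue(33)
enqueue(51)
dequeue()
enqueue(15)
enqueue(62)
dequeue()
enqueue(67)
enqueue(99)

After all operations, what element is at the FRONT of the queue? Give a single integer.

Answer: 40

Derivation:
enqueue(43): queue = [43]
dequeue(): queue = []
enqueue(47): queue = [47]
enqueue(45): queue = [47, 45]
enqueue(40): queue = [47, 45, 40]
enqueue(33): queue = [47, 45, 40, 33]
enqueue(51): queue = [47, 45, 40, 33, 51]
dequeue(): queue = [45, 40, 33, 51]
enqueue(15): queue = [45, 40, 33, 51, 15]
enqueue(62): queue = [45, 40, 33, 51, 15, 62]
dequeue(): queue = [40, 33, 51, 15, 62]
enqueue(67): queue = [40, 33, 51, 15, 62, 67]
enqueue(99): queue = [40, 33, 51, 15, 62, 67, 99]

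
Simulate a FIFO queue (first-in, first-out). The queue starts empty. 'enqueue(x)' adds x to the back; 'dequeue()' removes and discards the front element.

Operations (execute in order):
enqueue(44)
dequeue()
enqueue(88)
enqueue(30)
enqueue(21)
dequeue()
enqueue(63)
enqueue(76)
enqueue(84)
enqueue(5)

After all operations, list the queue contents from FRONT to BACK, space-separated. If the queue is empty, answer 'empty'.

enqueue(44): [44]
dequeue(): []
enqueue(88): [88]
enqueue(30): [88, 30]
enqueue(21): [88, 30, 21]
dequeue(): [30, 21]
enqueue(63): [30, 21, 63]
enqueue(76): [30, 21, 63, 76]
enqueue(84): [30, 21, 63, 76, 84]
enqueue(5): [30, 21, 63, 76, 84, 5]

Answer: 30 21 63 76 84 5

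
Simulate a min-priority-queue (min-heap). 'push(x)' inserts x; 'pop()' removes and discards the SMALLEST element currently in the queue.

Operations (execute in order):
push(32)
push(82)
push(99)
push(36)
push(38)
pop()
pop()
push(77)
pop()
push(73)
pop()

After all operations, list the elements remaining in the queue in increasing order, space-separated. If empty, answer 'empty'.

push(32): heap contents = [32]
push(82): heap contents = [32, 82]
push(99): heap contents = [32, 82, 99]
push(36): heap contents = [32, 36, 82, 99]
push(38): heap contents = [32, 36, 38, 82, 99]
pop() → 32: heap contents = [36, 38, 82, 99]
pop() → 36: heap contents = [38, 82, 99]
push(77): heap contents = [38, 77, 82, 99]
pop() → 38: heap contents = [77, 82, 99]
push(73): heap contents = [73, 77, 82, 99]
pop() → 73: heap contents = [77, 82, 99]

Answer: 77 82 99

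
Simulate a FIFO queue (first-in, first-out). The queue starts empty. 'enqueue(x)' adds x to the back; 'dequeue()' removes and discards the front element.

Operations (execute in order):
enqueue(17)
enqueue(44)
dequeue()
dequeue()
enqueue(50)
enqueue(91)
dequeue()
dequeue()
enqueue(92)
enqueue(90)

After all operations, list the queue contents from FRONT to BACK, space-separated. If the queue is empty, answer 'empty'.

Answer: 92 90

Derivation:
enqueue(17): [17]
enqueue(44): [17, 44]
dequeue(): [44]
dequeue(): []
enqueue(50): [50]
enqueue(91): [50, 91]
dequeue(): [91]
dequeue(): []
enqueue(92): [92]
enqueue(90): [92, 90]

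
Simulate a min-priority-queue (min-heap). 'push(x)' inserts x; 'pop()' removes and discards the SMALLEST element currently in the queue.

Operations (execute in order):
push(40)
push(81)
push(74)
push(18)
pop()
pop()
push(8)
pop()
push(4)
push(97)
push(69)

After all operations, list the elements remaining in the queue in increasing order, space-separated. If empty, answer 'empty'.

Answer: 4 69 74 81 97

Derivation:
push(40): heap contents = [40]
push(81): heap contents = [40, 81]
push(74): heap contents = [40, 74, 81]
push(18): heap contents = [18, 40, 74, 81]
pop() → 18: heap contents = [40, 74, 81]
pop() → 40: heap contents = [74, 81]
push(8): heap contents = [8, 74, 81]
pop() → 8: heap contents = [74, 81]
push(4): heap contents = [4, 74, 81]
push(97): heap contents = [4, 74, 81, 97]
push(69): heap contents = [4, 69, 74, 81, 97]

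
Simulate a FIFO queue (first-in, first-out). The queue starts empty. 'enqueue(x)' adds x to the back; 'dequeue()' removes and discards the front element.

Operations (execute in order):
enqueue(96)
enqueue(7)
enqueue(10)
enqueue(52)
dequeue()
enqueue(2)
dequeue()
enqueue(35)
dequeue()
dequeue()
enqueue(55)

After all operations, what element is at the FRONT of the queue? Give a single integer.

Answer: 2

Derivation:
enqueue(96): queue = [96]
enqueue(7): queue = [96, 7]
enqueue(10): queue = [96, 7, 10]
enqueue(52): queue = [96, 7, 10, 52]
dequeue(): queue = [7, 10, 52]
enqueue(2): queue = [7, 10, 52, 2]
dequeue(): queue = [10, 52, 2]
enqueue(35): queue = [10, 52, 2, 35]
dequeue(): queue = [52, 2, 35]
dequeue(): queue = [2, 35]
enqueue(55): queue = [2, 35, 55]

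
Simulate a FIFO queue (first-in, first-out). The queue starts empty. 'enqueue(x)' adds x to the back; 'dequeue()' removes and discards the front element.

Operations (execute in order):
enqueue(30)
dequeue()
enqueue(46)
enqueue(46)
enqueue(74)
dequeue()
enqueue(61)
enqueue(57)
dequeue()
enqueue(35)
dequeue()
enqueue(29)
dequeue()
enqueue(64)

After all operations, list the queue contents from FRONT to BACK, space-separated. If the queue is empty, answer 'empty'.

Answer: 57 35 29 64

Derivation:
enqueue(30): [30]
dequeue(): []
enqueue(46): [46]
enqueue(46): [46, 46]
enqueue(74): [46, 46, 74]
dequeue(): [46, 74]
enqueue(61): [46, 74, 61]
enqueue(57): [46, 74, 61, 57]
dequeue(): [74, 61, 57]
enqueue(35): [74, 61, 57, 35]
dequeue(): [61, 57, 35]
enqueue(29): [61, 57, 35, 29]
dequeue(): [57, 35, 29]
enqueue(64): [57, 35, 29, 64]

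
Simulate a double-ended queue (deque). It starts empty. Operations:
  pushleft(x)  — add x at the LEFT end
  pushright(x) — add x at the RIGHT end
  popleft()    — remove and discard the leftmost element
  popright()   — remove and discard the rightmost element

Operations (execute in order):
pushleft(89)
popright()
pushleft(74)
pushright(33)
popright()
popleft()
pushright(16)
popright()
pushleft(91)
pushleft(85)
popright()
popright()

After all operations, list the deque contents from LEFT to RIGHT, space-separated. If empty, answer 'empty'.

Answer: empty

Derivation:
pushleft(89): [89]
popright(): []
pushleft(74): [74]
pushright(33): [74, 33]
popright(): [74]
popleft(): []
pushright(16): [16]
popright(): []
pushleft(91): [91]
pushleft(85): [85, 91]
popright(): [85]
popright(): []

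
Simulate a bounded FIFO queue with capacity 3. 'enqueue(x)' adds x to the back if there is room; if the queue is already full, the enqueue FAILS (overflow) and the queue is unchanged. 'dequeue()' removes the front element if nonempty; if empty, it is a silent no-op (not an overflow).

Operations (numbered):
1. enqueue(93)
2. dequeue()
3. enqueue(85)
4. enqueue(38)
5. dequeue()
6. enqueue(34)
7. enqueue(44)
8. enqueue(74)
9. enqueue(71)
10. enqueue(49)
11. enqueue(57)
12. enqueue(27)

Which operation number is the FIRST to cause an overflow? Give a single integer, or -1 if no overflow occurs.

Answer: 8

Derivation:
1. enqueue(93): size=1
2. dequeue(): size=0
3. enqueue(85): size=1
4. enqueue(38): size=2
5. dequeue(): size=1
6. enqueue(34): size=2
7. enqueue(44): size=3
8. enqueue(74): size=3=cap → OVERFLOW (fail)
9. enqueue(71): size=3=cap → OVERFLOW (fail)
10. enqueue(49): size=3=cap → OVERFLOW (fail)
11. enqueue(57): size=3=cap → OVERFLOW (fail)
12. enqueue(27): size=3=cap → OVERFLOW (fail)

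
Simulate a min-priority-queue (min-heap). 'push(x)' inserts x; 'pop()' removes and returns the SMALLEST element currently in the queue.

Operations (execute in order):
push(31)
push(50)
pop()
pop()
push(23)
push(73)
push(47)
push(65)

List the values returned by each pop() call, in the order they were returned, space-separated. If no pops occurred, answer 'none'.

push(31): heap contents = [31]
push(50): heap contents = [31, 50]
pop() → 31: heap contents = [50]
pop() → 50: heap contents = []
push(23): heap contents = [23]
push(73): heap contents = [23, 73]
push(47): heap contents = [23, 47, 73]
push(65): heap contents = [23, 47, 65, 73]

Answer: 31 50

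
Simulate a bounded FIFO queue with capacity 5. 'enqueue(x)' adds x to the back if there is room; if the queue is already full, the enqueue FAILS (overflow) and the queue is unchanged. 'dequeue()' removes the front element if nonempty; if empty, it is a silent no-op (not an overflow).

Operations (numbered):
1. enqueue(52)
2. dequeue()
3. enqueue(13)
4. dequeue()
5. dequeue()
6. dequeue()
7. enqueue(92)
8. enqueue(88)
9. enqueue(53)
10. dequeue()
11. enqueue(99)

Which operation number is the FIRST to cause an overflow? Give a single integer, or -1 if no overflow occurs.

1. enqueue(52): size=1
2. dequeue(): size=0
3. enqueue(13): size=1
4. dequeue(): size=0
5. dequeue(): empty, no-op, size=0
6. dequeue(): empty, no-op, size=0
7. enqueue(92): size=1
8. enqueue(88): size=2
9. enqueue(53): size=3
10. dequeue(): size=2
11. enqueue(99): size=3

Answer: -1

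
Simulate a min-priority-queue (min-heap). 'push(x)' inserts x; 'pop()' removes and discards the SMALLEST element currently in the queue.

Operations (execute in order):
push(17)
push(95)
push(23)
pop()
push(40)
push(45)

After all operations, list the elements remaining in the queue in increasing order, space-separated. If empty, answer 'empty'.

Answer: 23 40 45 95

Derivation:
push(17): heap contents = [17]
push(95): heap contents = [17, 95]
push(23): heap contents = [17, 23, 95]
pop() → 17: heap contents = [23, 95]
push(40): heap contents = [23, 40, 95]
push(45): heap contents = [23, 40, 45, 95]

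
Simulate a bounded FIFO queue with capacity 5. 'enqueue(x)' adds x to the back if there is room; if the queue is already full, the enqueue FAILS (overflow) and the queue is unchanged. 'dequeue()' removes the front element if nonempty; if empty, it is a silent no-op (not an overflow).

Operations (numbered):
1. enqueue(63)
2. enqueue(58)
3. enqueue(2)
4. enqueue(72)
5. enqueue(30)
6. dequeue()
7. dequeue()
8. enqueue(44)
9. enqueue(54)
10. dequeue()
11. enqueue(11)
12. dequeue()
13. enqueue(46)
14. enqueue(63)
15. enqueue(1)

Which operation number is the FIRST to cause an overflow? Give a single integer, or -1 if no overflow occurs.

Answer: 14

Derivation:
1. enqueue(63): size=1
2. enqueue(58): size=2
3. enqueue(2): size=3
4. enqueue(72): size=4
5. enqueue(30): size=5
6. dequeue(): size=4
7. dequeue(): size=3
8. enqueue(44): size=4
9. enqueue(54): size=5
10. dequeue(): size=4
11. enqueue(11): size=5
12. dequeue(): size=4
13. enqueue(46): size=5
14. enqueue(63): size=5=cap → OVERFLOW (fail)
15. enqueue(1): size=5=cap → OVERFLOW (fail)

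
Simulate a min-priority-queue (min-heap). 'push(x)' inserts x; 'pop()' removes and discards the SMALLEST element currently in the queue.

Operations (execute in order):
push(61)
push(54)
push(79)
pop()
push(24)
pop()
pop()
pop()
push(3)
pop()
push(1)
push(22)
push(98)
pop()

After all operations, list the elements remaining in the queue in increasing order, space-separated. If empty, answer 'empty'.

push(61): heap contents = [61]
push(54): heap contents = [54, 61]
push(79): heap contents = [54, 61, 79]
pop() → 54: heap contents = [61, 79]
push(24): heap contents = [24, 61, 79]
pop() → 24: heap contents = [61, 79]
pop() → 61: heap contents = [79]
pop() → 79: heap contents = []
push(3): heap contents = [3]
pop() → 3: heap contents = []
push(1): heap contents = [1]
push(22): heap contents = [1, 22]
push(98): heap contents = [1, 22, 98]
pop() → 1: heap contents = [22, 98]

Answer: 22 98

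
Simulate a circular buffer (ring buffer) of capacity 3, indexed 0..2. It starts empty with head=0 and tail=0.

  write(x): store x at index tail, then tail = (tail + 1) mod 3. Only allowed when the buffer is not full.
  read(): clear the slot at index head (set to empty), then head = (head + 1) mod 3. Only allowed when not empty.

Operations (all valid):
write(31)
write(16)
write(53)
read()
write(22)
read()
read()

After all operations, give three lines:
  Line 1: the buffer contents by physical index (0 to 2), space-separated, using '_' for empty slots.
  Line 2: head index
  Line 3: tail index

Answer: 22 _ _
0
1

Derivation:
write(31): buf=[31 _ _], head=0, tail=1, size=1
write(16): buf=[31 16 _], head=0, tail=2, size=2
write(53): buf=[31 16 53], head=0, tail=0, size=3
read(): buf=[_ 16 53], head=1, tail=0, size=2
write(22): buf=[22 16 53], head=1, tail=1, size=3
read(): buf=[22 _ 53], head=2, tail=1, size=2
read(): buf=[22 _ _], head=0, tail=1, size=1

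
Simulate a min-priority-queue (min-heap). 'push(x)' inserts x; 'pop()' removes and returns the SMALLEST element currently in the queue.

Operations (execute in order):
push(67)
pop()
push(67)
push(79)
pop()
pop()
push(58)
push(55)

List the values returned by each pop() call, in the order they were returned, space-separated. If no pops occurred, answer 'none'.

Answer: 67 67 79

Derivation:
push(67): heap contents = [67]
pop() → 67: heap contents = []
push(67): heap contents = [67]
push(79): heap contents = [67, 79]
pop() → 67: heap contents = [79]
pop() → 79: heap contents = []
push(58): heap contents = [58]
push(55): heap contents = [55, 58]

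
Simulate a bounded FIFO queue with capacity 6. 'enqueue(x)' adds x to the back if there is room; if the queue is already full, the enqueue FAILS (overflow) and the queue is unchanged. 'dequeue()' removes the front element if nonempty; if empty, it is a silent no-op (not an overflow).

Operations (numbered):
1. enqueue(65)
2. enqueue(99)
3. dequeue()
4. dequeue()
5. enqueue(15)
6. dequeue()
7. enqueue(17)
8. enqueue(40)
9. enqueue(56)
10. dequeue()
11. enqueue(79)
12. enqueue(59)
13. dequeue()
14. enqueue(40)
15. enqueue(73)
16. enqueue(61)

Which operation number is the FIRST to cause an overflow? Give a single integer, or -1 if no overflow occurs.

1. enqueue(65): size=1
2. enqueue(99): size=2
3. dequeue(): size=1
4. dequeue(): size=0
5. enqueue(15): size=1
6. dequeue(): size=0
7. enqueue(17): size=1
8. enqueue(40): size=2
9. enqueue(56): size=3
10. dequeue(): size=2
11. enqueue(79): size=3
12. enqueue(59): size=4
13. dequeue(): size=3
14. enqueue(40): size=4
15. enqueue(73): size=5
16. enqueue(61): size=6

Answer: -1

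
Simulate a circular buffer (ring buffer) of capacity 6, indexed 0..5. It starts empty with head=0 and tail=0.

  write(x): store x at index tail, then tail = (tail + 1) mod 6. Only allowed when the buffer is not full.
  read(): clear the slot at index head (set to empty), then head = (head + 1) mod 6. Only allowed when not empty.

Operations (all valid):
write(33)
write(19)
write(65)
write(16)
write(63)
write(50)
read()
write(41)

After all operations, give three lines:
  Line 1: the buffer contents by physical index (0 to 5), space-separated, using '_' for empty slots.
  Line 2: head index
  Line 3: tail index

Answer: 41 19 65 16 63 50
1
1

Derivation:
write(33): buf=[33 _ _ _ _ _], head=0, tail=1, size=1
write(19): buf=[33 19 _ _ _ _], head=0, tail=2, size=2
write(65): buf=[33 19 65 _ _ _], head=0, tail=3, size=3
write(16): buf=[33 19 65 16 _ _], head=0, tail=4, size=4
write(63): buf=[33 19 65 16 63 _], head=0, tail=5, size=5
write(50): buf=[33 19 65 16 63 50], head=0, tail=0, size=6
read(): buf=[_ 19 65 16 63 50], head=1, tail=0, size=5
write(41): buf=[41 19 65 16 63 50], head=1, tail=1, size=6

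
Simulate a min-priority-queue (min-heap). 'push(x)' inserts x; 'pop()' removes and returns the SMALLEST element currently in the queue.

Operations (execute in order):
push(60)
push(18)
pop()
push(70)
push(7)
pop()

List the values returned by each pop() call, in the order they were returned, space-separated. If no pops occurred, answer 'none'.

Answer: 18 7

Derivation:
push(60): heap contents = [60]
push(18): heap contents = [18, 60]
pop() → 18: heap contents = [60]
push(70): heap contents = [60, 70]
push(7): heap contents = [7, 60, 70]
pop() → 7: heap contents = [60, 70]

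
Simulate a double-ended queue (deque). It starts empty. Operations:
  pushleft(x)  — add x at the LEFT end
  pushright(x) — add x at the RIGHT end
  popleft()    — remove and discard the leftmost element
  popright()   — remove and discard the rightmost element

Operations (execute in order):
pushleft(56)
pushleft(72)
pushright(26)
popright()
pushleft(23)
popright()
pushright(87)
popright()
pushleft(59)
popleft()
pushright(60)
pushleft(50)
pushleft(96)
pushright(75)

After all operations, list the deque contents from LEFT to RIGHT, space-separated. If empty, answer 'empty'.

Answer: 96 50 23 72 60 75

Derivation:
pushleft(56): [56]
pushleft(72): [72, 56]
pushright(26): [72, 56, 26]
popright(): [72, 56]
pushleft(23): [23, 72, 56]
popright(): [23, 72]
pushright(87): [23, 72, 87]
popright(): [23, 72]
pushleft(59): [59, 23, 72]
popleft(): [23, 72]
pushright(60): [23, 72, 60]
pushleft(50): [50, 23, 72, 60]
pushleft(96): [96, 50, 23, 72, 60]
pushright(75): [96, 50, 23, 72, 60, 75]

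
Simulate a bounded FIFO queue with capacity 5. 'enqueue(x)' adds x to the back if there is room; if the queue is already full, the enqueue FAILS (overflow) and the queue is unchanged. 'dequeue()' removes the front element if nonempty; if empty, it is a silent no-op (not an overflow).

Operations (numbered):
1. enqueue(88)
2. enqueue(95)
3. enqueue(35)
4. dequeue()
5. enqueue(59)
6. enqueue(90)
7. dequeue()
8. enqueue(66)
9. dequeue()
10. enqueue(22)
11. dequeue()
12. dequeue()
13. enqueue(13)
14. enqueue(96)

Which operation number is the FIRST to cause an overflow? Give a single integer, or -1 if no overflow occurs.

Answer: -1

Derivation:
1. enqueue(88): size=1
2. enqueue(95): size=2
3. enqueue(35): size=3
4. dequeue(): size=2
5. enqueue(59): size=3
6. enqueue(90): size=4
7. dequeue(): size=3
8. enqueue(66): size=4
9. dequeue(): size=3
10. enqueue(22): size=4
11. dequeue(): size=3
12. dequeue(): size=2
13. enqueue(13): size=3
14. enqueue(96): size=4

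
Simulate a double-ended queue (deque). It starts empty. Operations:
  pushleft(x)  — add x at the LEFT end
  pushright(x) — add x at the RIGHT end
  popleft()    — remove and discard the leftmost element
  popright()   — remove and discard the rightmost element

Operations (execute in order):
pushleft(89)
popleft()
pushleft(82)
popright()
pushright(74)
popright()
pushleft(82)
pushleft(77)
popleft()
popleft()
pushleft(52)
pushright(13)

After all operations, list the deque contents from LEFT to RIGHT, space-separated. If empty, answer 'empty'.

Answer: 52 13

Derivation:
pushleft(89): [89]
popleft(): []
pushleft(82): [82]
popright(): []
pushright(74): [74]
popright(): []
pushleft(82): [82]
pushleft(77): [77, 82]
popleft(): [82]
popleft(): []
pushleft(52): [52]
pushright(13): [52, 13]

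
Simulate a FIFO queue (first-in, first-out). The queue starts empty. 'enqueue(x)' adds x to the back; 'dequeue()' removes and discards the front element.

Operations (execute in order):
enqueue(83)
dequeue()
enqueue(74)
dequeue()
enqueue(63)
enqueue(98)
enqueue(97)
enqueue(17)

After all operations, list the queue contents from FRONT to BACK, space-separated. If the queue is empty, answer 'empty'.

Answer: 63 98 97 17

Derivation:
enqueue(83): [83]
dequeue(): []
enqueue(74): [74]
dequeue(): []
enqueue(63): [63]
enqueue(98): [63, 98]
enqueue(97): [63, 98, 97]
enqueue(17): [63, 98, 97, 17]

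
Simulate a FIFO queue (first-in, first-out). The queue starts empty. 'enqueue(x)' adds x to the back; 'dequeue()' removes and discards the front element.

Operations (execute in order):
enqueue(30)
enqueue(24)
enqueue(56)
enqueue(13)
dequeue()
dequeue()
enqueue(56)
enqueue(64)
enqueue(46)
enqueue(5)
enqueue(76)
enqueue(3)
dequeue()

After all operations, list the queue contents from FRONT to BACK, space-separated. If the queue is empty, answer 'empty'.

enqueue(30): [30]
enqueue(24): [30, 24]
enqueue(56): [30, 24, 56]
enqueue(13): [30, 24, 56, 13]
dequeue(): [24, 56, 13]
dequeue(): [56, 13]
enqueue(56): [56, 13, 56]
enqueue(64): [56, 13, 56, 64]
enqueue(46): [56, 13, 56, 64, 46]
enqueue(5): [56, 13, 56, 64, 46, 5]
enqueue(76): [56, 13, 56, 64, 46, 5, 76]
enqueue(3): [56, 13, 56, 64, 46, 5, 76, 3]
dequeue(): [13, 56, 64, 46, 5, 76, 3]

Answer: 13 56 64 46 5 76 3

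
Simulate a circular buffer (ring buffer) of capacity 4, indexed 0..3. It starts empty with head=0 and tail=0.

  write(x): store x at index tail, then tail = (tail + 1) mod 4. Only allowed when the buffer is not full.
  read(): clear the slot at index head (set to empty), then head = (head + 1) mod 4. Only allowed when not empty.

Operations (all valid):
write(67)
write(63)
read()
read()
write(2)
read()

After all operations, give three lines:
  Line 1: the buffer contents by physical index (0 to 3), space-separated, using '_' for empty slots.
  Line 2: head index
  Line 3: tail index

write(67): buf=[67 _ _ _], head=0, tail=1, size=1
write(63): buf=[67 63 _ _], head=0, tail=2, size=2
read(): buf=[_ 63 _ _], head=1, tail=2, size=1
read(): buf=[_ _ _ _], head=2, tail=2, size=0
write(2): buf=[_ _ 2 _], head=2, tail=3, size=1
read(): buf=[_ _ _ _], head=3, tail=3, size=0

Answer: _ _ _ _
3
3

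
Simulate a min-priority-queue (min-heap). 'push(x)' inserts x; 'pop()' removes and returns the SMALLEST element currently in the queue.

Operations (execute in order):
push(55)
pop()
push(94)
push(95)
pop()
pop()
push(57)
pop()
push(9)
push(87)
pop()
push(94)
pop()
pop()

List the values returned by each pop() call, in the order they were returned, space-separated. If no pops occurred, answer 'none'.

Answer: 55 94 95 57 9 87 94

Derivation:
push(55): heap contents = [55]
pop() → 55: heap contents = []
push(94): heap contents = [94]
push(95): heap contents = [94, 95]
pop() → 94: heap contents = [95]
pop() → 95: heap contents = []
push(57): heap contents = [57]
pop() → 57: heap contents = []
push(9): heap contents = [9]
push(87): heap contents = [9, 87]
pop() → 9: heap contents = [87]
push(94): heap contents = [87, 94]
pop() → 87: heap contents = [94]
pop() → 94: heap contents = []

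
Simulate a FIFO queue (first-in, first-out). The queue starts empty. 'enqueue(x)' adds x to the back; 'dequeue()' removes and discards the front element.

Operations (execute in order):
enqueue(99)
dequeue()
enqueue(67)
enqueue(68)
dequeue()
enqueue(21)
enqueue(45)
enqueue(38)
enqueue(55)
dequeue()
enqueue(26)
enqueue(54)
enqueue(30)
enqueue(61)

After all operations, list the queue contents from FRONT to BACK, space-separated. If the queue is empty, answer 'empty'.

Answer: 21 45 38 55 26 54 30 61

Derivation:
enqueue(99): [99]
dequeue(): []
enqueue(67): [67]
enqueue(68): [67, 68]
dequeue(): [68]
enqueue(21): [68, 21]
enqueue(45): [68, 21, 45]
enqueue(38): [68, 21, 45, 38]
enqueue(55): [68, 21, 45, 38, 55]
dequeue(): [21, 45, 38, 55]
enqueue(26): [21, 45, 38, 55, 26]
enqueue(54): [21, 45, 38, 55, 26, 54]
enqueue(30): [21, 45, 38, 55, 26, 54, 30]
enqueue(61): [21, 45, 38, 55, 26, 54, 30, 61]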